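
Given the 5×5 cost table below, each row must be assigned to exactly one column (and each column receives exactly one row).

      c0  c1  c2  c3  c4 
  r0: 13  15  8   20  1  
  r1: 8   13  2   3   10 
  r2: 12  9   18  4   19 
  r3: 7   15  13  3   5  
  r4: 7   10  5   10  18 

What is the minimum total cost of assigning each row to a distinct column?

Minimum assignment cost: 22

optimal assignment: row0→col4 (cost 1), row1→col2 (cost 2), row2→col1 (cost 9), row3→col3 (cost 3), row4→col0 (cost 7)
total = 1 + 2 + 9 + 3 + 7 = 22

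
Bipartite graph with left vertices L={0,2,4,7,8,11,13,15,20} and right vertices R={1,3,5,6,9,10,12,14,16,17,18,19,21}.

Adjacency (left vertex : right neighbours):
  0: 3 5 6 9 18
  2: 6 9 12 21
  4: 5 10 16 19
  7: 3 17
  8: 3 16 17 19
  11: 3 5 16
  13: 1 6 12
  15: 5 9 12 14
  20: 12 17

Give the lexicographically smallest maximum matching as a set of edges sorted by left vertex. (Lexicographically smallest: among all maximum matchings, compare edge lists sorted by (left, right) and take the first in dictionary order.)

|M| = 9 (so the lex-smallest maximum matching has 9 edges)
process left vertices in ascending order; for each, take the smallest-labelled available neighbour that still permits 9 edges overall, or leave it unmatched if none does
lex-smallest matching: {0-3, 2-6, 4-5, 7-17, 8-19, 11-16, 13-1, 15-9, 20-12}

Lex-smallest maximum matching: {(0,3), (2,6), (4,5), (7,17), (8,19), (11,16), (13,1), (15,9), (20,12)}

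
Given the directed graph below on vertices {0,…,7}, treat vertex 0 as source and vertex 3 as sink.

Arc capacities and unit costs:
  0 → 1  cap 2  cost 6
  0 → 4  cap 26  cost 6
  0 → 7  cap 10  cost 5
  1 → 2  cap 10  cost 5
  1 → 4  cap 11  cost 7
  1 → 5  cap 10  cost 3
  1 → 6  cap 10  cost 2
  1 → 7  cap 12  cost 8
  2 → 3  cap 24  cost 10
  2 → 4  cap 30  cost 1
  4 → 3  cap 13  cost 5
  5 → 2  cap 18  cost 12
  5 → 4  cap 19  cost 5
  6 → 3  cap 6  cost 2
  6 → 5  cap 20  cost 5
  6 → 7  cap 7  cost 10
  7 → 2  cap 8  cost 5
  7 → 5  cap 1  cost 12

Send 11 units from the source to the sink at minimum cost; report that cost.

shortest-cost path #1: 0→1→6→3 push 2 @ unit cost 10 (adds 20)
shortest-cost path #2: 0→4→3 push 9 @ unit cost 11 (adds 99)
total cost = 119

Minimum cost for 11 units: 119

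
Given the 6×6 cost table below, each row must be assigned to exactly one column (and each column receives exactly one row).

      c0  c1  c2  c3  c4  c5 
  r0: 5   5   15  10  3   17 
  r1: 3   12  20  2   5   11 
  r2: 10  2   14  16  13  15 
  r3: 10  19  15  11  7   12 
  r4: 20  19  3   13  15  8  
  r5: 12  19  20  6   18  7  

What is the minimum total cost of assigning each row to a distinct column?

Minimum assignment cost: 26

optimal assignment: row0→col0 (cost 5), row1→col3 (cost 2), row2→col1 (cost 2), row3→col4 (cost 7), row4→col2 (cost 3), row5→col5 (cost 7)
total = 5 + 2 + 2 + 7 + 3 + 7 = 26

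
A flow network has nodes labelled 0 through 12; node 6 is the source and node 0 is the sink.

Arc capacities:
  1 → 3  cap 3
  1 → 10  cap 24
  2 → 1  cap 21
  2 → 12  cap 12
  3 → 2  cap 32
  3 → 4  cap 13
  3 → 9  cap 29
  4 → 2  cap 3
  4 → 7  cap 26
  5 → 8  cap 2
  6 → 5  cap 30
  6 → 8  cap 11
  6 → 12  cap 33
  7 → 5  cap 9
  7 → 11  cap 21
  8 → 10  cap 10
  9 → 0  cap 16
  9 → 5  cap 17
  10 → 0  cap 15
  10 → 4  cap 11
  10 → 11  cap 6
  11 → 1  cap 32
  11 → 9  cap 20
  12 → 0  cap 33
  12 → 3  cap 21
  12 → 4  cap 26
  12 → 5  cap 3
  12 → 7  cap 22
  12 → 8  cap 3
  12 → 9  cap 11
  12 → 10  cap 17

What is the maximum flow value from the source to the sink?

Maximum flow value: 43

augment #1: 6→12→0 bottleneck 33, total now 33
augment #2: 6→8→10→0 bottleneck 10, total now 43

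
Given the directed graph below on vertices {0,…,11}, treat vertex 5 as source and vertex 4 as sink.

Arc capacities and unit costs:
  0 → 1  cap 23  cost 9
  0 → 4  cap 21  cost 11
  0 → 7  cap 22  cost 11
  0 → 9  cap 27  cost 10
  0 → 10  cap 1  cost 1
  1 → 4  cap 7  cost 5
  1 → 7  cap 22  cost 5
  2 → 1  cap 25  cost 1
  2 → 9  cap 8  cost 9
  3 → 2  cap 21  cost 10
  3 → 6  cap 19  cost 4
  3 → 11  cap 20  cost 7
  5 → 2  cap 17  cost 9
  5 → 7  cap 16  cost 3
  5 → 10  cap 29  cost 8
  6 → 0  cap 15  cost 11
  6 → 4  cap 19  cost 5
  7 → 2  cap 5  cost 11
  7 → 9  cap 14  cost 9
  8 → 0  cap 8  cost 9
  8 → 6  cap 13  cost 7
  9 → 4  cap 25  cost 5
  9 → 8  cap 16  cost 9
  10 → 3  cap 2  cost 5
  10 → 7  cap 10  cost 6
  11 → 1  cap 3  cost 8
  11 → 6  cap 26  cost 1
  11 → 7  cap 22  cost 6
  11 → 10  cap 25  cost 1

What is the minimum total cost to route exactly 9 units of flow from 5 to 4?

shortest-cost path #1: 5→2→1→4 push 7 @ unit cost 15 (adds 105)
shortest-cost path #2: 5→7→9→4 push 2 @ unit cost 17 (adds 34)
total cost = 139

Minimum cost for 9 units: 139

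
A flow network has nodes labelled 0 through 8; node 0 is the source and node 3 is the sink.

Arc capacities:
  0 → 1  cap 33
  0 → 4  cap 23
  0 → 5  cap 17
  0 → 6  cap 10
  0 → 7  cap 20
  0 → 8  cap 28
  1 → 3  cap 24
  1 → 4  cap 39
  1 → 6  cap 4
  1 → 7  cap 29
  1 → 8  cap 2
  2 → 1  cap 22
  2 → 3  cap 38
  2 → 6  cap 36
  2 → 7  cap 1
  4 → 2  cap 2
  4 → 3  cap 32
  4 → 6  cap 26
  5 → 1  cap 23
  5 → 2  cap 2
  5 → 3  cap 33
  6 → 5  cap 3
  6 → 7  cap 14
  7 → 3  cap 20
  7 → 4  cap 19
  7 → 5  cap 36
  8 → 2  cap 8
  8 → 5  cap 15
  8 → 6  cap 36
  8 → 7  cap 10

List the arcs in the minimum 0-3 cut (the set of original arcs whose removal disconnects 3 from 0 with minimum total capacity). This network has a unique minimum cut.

Min-cut arcs: {(1,3), (4,2), (4,3), (5,2), (5,3), (7,3), (8,2)} (total capacity 121)

augment #1: 0→1→3 push 24
augment #2: 0→4→3 push 23
augment #3: 0→5→3 push 17
augment #4: 0→7→3 push 20
augment #5: 0→1→4→3 push 9
augment #6: 0→6→5→3 push 3
augment #7: 0→8→2→3 push 8
augment #8: 0→8→5→3 push 13
augment #9: 0→8→5→2→3 push 2
augment #10: 0→6→7→4→2→3 push 2
max flow = 121; residual-reachable set from 0 gives S-side
cut edges (S→T): {(1,3), (4,2), (4,3), (5,2), (5,3), (7,3), (8,2)} total cap 121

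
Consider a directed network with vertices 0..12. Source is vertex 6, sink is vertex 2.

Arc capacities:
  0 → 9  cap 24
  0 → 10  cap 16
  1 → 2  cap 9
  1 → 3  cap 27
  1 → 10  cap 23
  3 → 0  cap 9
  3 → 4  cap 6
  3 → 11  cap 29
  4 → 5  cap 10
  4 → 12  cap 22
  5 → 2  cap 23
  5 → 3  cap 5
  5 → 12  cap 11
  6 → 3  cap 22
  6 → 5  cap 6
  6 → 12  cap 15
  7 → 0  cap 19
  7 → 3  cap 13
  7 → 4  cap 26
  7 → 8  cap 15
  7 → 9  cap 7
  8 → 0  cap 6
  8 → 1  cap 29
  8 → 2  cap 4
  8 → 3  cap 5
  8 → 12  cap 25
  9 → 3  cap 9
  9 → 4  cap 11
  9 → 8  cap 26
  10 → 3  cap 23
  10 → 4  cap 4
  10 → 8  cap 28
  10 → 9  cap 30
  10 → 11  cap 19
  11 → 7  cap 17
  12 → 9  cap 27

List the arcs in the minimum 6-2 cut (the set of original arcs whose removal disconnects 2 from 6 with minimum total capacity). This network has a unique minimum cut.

Min-cut arcs: {(1,2), (4,5), (6,5), (8,2)} (total capacity 29)

augment #1: 6→5→2 push 6
augment #2: 6→3→4→5→2 push 6
augment #3: 6→12→9→8→2 push 4
augment #4: 6→12→9→4→5→2 push 4
augment #5: 6→12→9→8→1→2 push 7
augment #6: 6→3→0→9→8→1→2 push 2
max flow = 29; residual-reachable set from 6 gives S-side
cut edges (S→T): {(1,2), (4,5), (6,5), (8,2)} total cap 29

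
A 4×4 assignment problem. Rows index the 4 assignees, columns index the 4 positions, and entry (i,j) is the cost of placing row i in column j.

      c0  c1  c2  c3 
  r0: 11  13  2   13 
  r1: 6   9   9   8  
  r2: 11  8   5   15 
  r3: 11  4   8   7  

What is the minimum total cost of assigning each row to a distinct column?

optimal assignment: row0→col2 (cost 2), row1→col0 (cost 6), row2→col1 (cost 8), row3→col3 (cost 7)
total = 2 + 6 + 8 + 7 = 23

Minimum assignment cost: 23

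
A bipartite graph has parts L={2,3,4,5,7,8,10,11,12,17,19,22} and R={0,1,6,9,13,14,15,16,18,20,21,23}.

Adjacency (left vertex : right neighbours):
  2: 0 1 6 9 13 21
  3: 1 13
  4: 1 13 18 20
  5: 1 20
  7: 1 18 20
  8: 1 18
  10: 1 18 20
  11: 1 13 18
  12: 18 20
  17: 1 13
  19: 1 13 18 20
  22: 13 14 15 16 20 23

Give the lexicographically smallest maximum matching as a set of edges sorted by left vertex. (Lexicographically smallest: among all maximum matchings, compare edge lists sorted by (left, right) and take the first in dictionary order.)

|M| = 6 (so the lex-smallest maximum matching has 6 edges)
process left vertices in ascending order; for each, take the smallest-labelled available neighbour that still permits 6 edges overall, or leave it unmatched if none does
lex-smallest matching: {2-0, 3-1, 4-13, 5-20, 7-18, 22-14}

Lex-smallest maximum matching: {(2,0), (3,1), (4,13), (5,20), (7,18), (22,14)}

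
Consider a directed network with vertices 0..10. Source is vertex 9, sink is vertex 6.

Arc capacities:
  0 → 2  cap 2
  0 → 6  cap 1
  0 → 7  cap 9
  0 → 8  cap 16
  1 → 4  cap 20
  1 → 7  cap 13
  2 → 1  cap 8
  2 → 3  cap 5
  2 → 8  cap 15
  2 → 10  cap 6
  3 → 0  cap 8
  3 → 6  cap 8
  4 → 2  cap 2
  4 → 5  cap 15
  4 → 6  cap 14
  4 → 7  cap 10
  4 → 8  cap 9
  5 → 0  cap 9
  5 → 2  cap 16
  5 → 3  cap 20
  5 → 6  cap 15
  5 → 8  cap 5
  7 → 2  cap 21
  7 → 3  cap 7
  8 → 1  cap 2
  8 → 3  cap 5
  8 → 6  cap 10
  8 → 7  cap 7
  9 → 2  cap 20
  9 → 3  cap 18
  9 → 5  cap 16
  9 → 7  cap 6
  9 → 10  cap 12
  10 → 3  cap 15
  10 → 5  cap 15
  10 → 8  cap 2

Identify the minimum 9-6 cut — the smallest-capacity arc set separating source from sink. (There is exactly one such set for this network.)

Min-cut arcs: {(0,6), (2,1), (3,6), (5,6), (8,1), (8,6)} (total capacity 44)

augment #1: 9→3→6 push 8
augment #2: 9→5→6 push 15
augment #3: 9→2→8→6 push 10
augment #4: 9→3→0→6 push 1
augment #5: 9→2→1→4→6 push 8
augment #6: 9→2→8→1→4→6 push 2
max flow = 44; residual-reachable set from 9 gives S-side
cut edges (S→T): {(0,6), (2,1), (3,6), (5,6), (8,1), (8,6)} total cap 44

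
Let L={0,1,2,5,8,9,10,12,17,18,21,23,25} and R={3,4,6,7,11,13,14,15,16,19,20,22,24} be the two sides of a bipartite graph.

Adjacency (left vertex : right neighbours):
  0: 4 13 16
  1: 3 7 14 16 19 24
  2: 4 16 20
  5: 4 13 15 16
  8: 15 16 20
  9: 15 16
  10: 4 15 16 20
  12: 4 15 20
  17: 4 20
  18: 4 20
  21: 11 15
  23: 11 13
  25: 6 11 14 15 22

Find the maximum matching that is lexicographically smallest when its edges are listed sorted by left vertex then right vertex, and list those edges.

Lex-smallest maximum matching: {(0,4), (1,3), (2,16), (5,13), (8,15), (10,20), (21,11), (25,6)}

|M| = 8 (so the lex-smallest maximum matching has 8 edges)
process left vertices in ascending order; for each, take the smallest-labelled available neighbour that still permits 8 edges overall, or leave it unmatched if none does
lex-smallest matching: {0-4, 1-3, 2-16, 5-13, 8-15, 10-20, 21-11, 25-6}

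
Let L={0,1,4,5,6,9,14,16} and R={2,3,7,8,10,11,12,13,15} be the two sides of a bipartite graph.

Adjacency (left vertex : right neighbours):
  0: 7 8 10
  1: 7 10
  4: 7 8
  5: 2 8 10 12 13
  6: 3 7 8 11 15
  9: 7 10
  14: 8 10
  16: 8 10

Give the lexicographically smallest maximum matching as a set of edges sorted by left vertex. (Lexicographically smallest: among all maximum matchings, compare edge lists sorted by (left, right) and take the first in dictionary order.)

Lex-smallest maximum matching: {(0,7), (1,10), (4,8), (5,2), (6,3)}

|M| = 5 (so the lex-smallest maximum matching has 5 edges)
process left vertices in ascending order; for each, take the smallest-labelled available neighbour that still permits 5 edges overall, or leave it unmatched if none does
lex-smallest matching: {0-7, 1-10, 4-8, 5-2, 6-3}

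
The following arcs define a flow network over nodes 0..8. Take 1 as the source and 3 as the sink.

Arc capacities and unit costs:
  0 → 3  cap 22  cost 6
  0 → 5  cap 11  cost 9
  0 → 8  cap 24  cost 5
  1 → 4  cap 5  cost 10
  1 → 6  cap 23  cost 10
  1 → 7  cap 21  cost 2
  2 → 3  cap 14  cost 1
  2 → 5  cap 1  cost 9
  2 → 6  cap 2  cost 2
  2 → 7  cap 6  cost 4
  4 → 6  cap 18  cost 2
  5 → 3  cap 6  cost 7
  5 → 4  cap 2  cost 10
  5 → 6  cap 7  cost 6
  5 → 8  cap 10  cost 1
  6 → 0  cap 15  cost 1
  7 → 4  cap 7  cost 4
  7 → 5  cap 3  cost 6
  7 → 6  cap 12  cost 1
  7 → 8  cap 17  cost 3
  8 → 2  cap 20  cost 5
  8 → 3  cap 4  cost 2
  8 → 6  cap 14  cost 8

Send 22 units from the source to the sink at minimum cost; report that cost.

Minimum cost for 22 units: 220

shortest-cost path #1: 1→7→8→3 push 4 @ unit cost 7 (adds 28)
shortest-cost path #2: 1→7→6→0→3 push 12 @ unit cost 10 (adds 120)
shortest-cost path #3: 1→7→8→2→3 push 5 @ unit cost 11 (adds 55)
shortest-cost path #4: 1→6→0→3 push 1 @ unit cost 17 (adds 17)
total cost = 220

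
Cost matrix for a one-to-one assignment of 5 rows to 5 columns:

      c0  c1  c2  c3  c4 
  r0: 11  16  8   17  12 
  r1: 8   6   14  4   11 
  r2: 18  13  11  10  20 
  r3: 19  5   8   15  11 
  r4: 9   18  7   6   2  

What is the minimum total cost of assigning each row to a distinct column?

one of 2 optimal assignments: row0→col0 (cost 11), row1→col3 (cost 4), row2→col2 (cost 11), row3→col1 (cost 5), row4→col4 (cost 2)
total = 11 + 4 + 11 + 5 + 2 = 33

Minimum assignment cost: 33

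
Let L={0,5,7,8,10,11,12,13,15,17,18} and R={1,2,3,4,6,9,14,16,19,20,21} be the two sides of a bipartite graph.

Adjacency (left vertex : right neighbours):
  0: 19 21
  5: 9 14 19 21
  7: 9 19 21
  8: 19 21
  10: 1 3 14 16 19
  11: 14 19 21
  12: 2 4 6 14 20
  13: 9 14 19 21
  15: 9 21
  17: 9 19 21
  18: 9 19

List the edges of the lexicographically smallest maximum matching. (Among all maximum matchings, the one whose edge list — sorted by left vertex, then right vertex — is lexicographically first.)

Lex-smallest maximum matching: {(0,19), (5,9), (7,21), (10,1), (11,14), (12,2)}

|M| = 6 (so the lex-smallest maximum matching has 6 edges)
process left vertices in ascending order; for each, take the smallest-labelled available neighbour that still permits 6 edges overall, or leave it unmatched if none does
lex-smallest matching: {0-19, 5-9, 7-21, 10-1, 11-14, 12-2}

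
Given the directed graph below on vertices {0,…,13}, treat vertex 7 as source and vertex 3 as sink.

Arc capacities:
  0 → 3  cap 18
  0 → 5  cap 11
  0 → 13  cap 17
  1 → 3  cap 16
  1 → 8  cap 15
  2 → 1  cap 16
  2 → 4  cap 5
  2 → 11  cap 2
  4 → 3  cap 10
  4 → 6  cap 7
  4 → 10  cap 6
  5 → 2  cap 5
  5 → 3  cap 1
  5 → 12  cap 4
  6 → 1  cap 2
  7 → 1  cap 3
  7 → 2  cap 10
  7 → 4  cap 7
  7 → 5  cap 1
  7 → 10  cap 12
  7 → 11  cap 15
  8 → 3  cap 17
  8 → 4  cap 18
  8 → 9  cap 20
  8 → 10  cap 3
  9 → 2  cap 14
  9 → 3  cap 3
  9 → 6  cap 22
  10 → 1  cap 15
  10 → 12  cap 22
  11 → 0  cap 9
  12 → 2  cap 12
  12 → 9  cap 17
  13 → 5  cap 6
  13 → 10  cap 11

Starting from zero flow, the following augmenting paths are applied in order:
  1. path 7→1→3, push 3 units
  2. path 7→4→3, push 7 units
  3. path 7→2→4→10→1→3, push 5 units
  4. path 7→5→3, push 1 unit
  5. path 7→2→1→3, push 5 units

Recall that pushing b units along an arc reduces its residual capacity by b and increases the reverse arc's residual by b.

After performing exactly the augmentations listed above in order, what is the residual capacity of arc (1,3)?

Residual capacity of (1,3): 3

after path 1 (7→1→3, push 3): res(1,3)=13
after path 2 (7→4→3, push 7): res(1,3)=13
after path 3 (7→2→4→10→1→3, push 5): res(1,3)=8
after path 4 (7→5→3, push 1): res(1,3)=8
after path 5 (7→2→1→3, push 5): res(1,3)=3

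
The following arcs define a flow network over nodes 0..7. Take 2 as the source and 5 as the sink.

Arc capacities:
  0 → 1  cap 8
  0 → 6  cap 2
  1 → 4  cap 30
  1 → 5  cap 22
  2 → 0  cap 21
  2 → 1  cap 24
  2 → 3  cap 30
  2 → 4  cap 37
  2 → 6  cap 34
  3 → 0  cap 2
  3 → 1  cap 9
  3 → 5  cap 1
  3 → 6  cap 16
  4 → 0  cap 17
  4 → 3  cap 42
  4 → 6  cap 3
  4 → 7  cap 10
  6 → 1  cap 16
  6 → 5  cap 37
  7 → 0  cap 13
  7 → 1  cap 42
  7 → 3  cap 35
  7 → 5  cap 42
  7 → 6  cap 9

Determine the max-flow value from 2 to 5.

augment #1: 2→1→5 bottleneck 22, total now 22
augment #2: 2→3→5 bottleneck 1, total now 23
augment #3: 2→6→5 bottleneck 34, total now 57
augment #4: 2→0→6→5 bottleneck 2, total now 59
augment #5: 2→3→6→5 bottleneck 1, total now 60
augment #6: 2→4→7→5 bottleneck 10, total now 70

Maximum flow value: 70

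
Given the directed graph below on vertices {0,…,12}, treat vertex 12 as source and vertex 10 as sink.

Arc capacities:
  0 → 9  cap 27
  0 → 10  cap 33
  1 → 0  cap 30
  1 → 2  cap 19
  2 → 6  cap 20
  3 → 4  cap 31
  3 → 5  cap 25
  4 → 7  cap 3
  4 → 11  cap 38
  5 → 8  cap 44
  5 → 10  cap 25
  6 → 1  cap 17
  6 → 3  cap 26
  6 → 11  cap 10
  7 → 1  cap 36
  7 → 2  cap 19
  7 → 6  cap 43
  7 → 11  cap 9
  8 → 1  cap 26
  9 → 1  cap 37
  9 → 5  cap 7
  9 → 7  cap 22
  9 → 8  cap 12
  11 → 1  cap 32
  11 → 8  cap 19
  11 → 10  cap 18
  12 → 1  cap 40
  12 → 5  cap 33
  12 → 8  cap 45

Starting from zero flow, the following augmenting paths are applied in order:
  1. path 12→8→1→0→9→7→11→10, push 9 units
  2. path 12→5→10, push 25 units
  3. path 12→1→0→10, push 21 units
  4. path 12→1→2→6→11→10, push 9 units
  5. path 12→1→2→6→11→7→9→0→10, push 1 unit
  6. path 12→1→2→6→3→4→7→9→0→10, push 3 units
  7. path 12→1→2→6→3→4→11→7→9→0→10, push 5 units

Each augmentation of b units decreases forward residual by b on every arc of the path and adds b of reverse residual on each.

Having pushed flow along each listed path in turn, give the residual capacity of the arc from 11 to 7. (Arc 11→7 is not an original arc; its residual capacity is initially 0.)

after path 1 (12→8→1→0→9→7→11→10, push 9): res(11,7)=9
after path 2 (12→5→10, push 25): res(11,7)=9
after path 3 (12→1→0→10, push 21): res(11,7)=9
after path 4 (12→1→2→6→11→10, push 9): res(11,7)=9
after path 5 (12→1→2→6→11→7→9→0→10, push 1): res(11,7)=8
after path 6 (12→1→2→6→3→4→7→9→0→10, push 3): res(11,7)=8
after path 7 (12→1→2→6→3→4→11→7→9→0→10, push 5): res(11,7)=3

Residual capacity of (11,7): 3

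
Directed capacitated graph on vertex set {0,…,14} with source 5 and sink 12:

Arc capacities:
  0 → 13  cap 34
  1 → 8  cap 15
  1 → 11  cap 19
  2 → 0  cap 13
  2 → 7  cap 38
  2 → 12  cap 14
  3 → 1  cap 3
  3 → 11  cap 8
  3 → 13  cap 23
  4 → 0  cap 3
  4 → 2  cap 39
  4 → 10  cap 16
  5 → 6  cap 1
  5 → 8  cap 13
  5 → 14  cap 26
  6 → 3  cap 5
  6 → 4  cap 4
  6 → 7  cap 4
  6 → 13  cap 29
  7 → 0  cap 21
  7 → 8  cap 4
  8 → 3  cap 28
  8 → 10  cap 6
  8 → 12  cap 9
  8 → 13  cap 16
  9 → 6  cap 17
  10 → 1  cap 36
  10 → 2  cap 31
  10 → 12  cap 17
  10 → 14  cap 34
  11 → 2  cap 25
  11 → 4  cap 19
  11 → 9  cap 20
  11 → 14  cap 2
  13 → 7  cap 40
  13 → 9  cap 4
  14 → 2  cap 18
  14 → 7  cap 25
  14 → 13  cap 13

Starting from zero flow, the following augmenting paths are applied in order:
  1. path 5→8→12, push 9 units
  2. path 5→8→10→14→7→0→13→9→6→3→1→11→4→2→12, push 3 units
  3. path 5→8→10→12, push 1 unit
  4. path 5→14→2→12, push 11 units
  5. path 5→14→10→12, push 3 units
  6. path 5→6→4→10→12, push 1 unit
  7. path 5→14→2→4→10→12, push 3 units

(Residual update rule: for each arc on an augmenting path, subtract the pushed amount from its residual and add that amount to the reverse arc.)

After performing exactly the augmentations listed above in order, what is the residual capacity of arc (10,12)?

after path 1 (5→8→12, push 9): res(10,12)=17
after path 2 (5→8→10→14→7→0→13→9→6→3→1→11→4→2→12, push 3): res(10,12)=17
after path 3 (5→8→10→12, push 1): res(10,12)=16
after path 4 (5→14→2→12, push 11): res(10,12)=16
after path 5 (5→14→10→12, push 3): res(10,12)=13
after path 6 (5→6→4→10→12, push 1): res(10,12)=12
after path 7 (5→14→2→4→10→12, push 3): res(10,12)=9

Residual capacity of (10,12): 9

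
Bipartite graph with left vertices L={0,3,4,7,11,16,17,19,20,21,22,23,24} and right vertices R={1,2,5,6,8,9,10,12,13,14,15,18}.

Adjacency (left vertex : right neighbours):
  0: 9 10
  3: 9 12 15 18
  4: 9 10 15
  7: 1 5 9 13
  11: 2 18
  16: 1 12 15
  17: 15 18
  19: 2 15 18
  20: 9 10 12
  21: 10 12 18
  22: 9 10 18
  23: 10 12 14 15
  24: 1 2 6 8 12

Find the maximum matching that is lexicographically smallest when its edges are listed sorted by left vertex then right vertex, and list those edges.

|M| = 10 (so the lex-smallest maximum matching has 10 edges)
process left vertices in ascending order; for each, take the smallest-labelled available neighbour that still permits 10 edges overall, or leave it unmatched if none does
lex-smallest matching: {0-9, 3-12, 4-10, 7-5, 11-2, 16-1, 17-15, 19-18, 23-14, 24-6}

Lex-smallest maximum matching: {(0,9), (3,12), (4,10), (7,5), (11,2), (16,1), (17,15), (19,18), (23,14), (24,6)}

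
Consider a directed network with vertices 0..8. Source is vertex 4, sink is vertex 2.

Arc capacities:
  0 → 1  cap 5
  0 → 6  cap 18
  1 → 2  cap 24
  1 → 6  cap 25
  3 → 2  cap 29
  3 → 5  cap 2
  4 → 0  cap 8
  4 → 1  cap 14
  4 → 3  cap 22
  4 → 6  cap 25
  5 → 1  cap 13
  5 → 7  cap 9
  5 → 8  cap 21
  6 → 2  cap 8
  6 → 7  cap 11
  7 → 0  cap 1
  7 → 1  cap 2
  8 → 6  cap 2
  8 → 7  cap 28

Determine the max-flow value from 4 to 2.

Maximum flow value: 51

augment #1: 4→1→2 bottleneck 14, total now 14
augment #2: 4→3→2 bottleneck 22, total now 36
augment #3: 4→6→2 bottleneck 8, total now 44
augment #4: 4→0→1→2 bottleneck 5, total now 49
augment #5: 4→6→7→1→2 bottleneck 2, total now 51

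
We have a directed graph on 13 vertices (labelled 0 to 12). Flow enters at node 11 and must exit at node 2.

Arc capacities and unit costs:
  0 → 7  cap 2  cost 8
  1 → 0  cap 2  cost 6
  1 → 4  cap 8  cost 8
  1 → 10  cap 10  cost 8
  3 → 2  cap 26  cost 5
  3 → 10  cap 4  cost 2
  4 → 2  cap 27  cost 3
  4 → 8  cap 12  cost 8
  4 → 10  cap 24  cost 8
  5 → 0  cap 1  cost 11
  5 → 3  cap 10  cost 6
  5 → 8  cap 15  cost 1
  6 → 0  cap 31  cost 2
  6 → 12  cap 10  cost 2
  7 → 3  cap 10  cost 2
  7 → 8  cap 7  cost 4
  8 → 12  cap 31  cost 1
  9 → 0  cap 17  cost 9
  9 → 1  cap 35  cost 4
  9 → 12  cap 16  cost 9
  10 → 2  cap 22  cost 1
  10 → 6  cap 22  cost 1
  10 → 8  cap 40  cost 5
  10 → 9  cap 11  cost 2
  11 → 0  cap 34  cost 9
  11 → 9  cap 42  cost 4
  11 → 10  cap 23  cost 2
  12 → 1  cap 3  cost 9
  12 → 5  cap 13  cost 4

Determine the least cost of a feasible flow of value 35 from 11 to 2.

Minimum cost for 35 units: 342

shortest-cost path #1: 11→10→2 push 22 @ unit cost 3 (adds 66)
shortest-cost path #2: 11→9→1→4→2 push 8 @ unit cost 19 (adds 152)
shortest-cost path #3: 11→10→6→12→5→3→2 push 1 @ unit cost 20 (adds 20)
shortest-cost path #4: 11→0→7→3→2 push 2 @ unit cost 24 (adds 48)
shortest-cost path #5: 11→9→12→5→3→2 push 2 @ unit cost 28 (adds 56)
total cost = 342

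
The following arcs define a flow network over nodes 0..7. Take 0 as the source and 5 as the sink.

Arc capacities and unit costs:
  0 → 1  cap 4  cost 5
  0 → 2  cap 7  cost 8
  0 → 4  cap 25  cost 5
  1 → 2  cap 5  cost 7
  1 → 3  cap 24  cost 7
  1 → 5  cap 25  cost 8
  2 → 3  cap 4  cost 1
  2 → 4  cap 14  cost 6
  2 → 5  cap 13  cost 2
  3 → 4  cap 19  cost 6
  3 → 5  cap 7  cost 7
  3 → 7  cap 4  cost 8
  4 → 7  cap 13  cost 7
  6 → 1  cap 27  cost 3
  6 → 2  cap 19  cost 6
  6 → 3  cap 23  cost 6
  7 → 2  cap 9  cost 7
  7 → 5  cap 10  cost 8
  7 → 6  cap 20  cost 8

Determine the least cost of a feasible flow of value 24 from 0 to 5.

Minimum cost for 24 units: 385

shortest-cost path #1: 0→2→5 push 7 @ unit cost 10 (adds 70)
shortest-cost path #2: 0→1→5 push 4 @ unit cost 13 (adds 52)
shortest-cost path #3: 0→4→7→5 push 10 @ unit cost 20 (adds 200)
shortest-cost path #4: 0→4→7→2→5 push 3 @ unit cost 21 (adds 63)
total cost = 385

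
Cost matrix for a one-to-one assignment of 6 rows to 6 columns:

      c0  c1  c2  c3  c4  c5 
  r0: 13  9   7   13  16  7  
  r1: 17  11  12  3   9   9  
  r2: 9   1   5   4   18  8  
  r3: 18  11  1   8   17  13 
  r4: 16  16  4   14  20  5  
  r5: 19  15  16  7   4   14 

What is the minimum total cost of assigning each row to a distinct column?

optimal assignment: row0→col0 (cost 13), row1→col3 (cost 3), row2→col1 (cost 1), row3→col2 (cost 1), row4→col5 (cost 5), row5→col4 (cost 4)
total = 13 + 3 + 1 + 1 + 5 + 4 = 27

Minimum assignment cost: 27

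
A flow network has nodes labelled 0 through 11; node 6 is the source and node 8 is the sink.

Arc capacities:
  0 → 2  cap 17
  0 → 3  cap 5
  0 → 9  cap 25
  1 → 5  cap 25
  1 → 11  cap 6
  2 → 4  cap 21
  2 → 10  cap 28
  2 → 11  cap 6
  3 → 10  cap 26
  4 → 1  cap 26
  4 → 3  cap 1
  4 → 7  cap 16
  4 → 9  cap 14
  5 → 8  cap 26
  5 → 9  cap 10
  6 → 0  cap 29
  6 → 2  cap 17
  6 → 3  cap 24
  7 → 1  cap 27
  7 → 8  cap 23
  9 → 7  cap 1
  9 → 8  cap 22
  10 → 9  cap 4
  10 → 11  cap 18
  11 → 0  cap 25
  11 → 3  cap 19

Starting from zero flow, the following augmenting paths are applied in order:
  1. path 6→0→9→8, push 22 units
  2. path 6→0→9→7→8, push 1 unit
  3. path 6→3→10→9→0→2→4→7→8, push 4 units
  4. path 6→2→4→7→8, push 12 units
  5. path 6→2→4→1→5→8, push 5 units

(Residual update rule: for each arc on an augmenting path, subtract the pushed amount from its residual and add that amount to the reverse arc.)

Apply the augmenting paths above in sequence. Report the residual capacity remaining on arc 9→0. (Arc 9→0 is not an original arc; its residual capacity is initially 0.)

after path 1 (6→0→9→8, push 22): res(9,0)=22
after path 2 (6→0→9→7→8, push 1): res(9,0)=23
after path 3 (6→3→10→9→0→2→4→7→8, push 4): res(9,0)=19
after path 4 (6→2→4→7→8, push 12): res(9,0)=19
after path 5 (6→2→4→1→5→8, push 5): res(9,0)=19

Residual capacity of (9,0): 19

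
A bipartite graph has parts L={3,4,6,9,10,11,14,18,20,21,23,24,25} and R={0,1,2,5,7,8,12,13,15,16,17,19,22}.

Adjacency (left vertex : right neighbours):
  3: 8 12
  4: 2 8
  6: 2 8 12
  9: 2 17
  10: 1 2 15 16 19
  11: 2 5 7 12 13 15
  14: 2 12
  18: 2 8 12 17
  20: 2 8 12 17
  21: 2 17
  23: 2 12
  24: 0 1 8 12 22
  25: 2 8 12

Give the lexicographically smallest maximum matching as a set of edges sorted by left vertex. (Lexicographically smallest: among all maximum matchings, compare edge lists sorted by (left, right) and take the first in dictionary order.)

Lex-smallest maximum matching: {(3,8), (4,2), (6,12), (9,17), (10,1), (11,5), (24,0)}

|M| = 7 (so the lex-smallest maximum matching has 7 edges)
process left vertices in ascending order; for each, take the smallest-labelled available neighbour that still permits 7 edges overall, or leave it unmatched if none does
lex-smallest matching: {3-8, 4-2, 6-12, 9-17, 10-1, 11-5, 24-0}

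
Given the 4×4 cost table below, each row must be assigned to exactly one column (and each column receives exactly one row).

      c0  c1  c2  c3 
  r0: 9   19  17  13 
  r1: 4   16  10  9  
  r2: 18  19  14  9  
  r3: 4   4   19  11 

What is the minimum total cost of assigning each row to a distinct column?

optimal assignment: row0→col0 (cost 9), row1→col2 (cost 10), row2→col3 (cost 9), row3→col1 (cost 4)
total = 9 + 10 + 9 + 4 = 32

Minimum assignment cost: 32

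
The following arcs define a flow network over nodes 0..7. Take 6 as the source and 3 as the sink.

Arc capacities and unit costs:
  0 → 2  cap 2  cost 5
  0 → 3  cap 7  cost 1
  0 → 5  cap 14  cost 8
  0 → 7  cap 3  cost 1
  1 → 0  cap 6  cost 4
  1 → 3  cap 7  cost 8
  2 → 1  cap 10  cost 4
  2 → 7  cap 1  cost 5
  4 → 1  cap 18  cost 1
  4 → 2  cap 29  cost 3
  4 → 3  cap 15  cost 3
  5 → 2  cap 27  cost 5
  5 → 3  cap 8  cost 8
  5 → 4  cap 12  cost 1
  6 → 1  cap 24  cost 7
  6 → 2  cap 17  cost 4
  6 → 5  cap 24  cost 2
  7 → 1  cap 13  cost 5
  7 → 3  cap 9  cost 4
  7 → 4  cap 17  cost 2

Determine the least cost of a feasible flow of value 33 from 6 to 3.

shortest-cost path #1: 6→5→4→3 push 12 @ unit cost 6 (adds 72)
shortest-cost path #2: 6→5→3 push 8 @ unit cost 10 (adds 80)
shortest-cost path #3: 6→1→0→3 push 6 @ unit cost 12 (adds 72)
shortest-cost path #4: 6→2→7→3 push 1 @ unit cost 13 (adds 13)
shortest-cost path #5: 6→1→3 push 6 @ unit cost 15 (adds 90)
total cost = 327

Minimum cost for 33 units: 327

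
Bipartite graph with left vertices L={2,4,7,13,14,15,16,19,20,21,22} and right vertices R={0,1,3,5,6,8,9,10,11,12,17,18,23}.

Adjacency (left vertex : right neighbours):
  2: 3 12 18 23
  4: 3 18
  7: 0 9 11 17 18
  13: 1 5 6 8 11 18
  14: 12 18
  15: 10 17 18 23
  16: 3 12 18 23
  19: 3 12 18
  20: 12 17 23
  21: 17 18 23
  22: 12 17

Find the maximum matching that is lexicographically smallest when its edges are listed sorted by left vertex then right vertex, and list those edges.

|M| = 8 (so the lex-smallest maximum matching has 8 edges)
process left vertices in ascending order; for each, take the smallest-labelled available neighbour that still permits 8 edges overall, or leave it unmatched if none does
lex-smallest matching: {2-3, 4-18, 7-0, 13-1, 14-12, 15-10, 16-23, 20-17}

Lex-smallest maximum matching: {(2,3), (4,18), (7,0), (13,1), (14,12), (15,10), (16,23), (20,17)}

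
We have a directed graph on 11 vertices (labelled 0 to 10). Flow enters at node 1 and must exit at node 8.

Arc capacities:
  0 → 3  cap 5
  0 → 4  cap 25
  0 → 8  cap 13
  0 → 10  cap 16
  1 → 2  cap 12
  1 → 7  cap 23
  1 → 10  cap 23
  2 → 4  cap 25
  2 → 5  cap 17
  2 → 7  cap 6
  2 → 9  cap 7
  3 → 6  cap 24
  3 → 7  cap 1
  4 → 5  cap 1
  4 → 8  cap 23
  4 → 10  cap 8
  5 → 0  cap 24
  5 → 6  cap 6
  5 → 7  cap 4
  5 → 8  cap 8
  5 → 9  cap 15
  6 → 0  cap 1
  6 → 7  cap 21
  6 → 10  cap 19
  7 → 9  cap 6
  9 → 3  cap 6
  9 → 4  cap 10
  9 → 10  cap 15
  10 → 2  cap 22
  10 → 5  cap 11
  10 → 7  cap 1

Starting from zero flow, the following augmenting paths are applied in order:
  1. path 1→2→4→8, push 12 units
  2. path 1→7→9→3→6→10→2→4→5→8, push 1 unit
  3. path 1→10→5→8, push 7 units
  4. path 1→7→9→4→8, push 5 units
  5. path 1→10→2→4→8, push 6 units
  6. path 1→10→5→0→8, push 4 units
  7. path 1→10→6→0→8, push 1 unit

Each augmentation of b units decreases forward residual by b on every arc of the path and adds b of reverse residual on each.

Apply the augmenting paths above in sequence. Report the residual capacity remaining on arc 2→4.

after path 1 (1→2→4→8, push 12): res(2,4)=13
after path 2 (1→7→9→3→6→10→2→4→5→8, push 1): res(2,4)=12
after path 3 (1→10→5→8, push 7): res(2,4)=12
after path 4 (1→7→9→4→8, push 5): res(2,4)=12
after path 5 (1→10→2→4→8, push 6): res(2,4)=6
after path 6 (1→10→5→0→8, push 4): res(2,4)=6
after path 7 (1→10→6→0→8, push 1): res(2,4)=6

Residual capacity of (2,4): 6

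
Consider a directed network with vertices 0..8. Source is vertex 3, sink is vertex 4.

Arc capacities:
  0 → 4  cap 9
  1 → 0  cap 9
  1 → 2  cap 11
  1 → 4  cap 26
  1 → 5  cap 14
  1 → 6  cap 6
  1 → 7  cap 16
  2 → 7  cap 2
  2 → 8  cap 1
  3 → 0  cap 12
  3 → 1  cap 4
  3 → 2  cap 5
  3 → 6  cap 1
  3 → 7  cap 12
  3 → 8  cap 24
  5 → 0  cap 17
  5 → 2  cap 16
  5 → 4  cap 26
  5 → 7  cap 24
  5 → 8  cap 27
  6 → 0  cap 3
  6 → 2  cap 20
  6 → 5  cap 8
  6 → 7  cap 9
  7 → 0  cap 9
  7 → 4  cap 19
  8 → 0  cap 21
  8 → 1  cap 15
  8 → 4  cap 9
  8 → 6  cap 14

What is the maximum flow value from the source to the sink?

Maximum flow value: 53

augment #1: 3→0→4 bottleneck 9, total now 9
augment #2: 3→1→4 bottleneck 4, total now 13
augment #3: 3→7→4 bottleneck 12, total now 25
augment #4: 3→8→4 bottleneck 9, total now 34
augment #5: 3→2→7→4 bottleneck 2, total now 36
augment #6: 3→6→5→4 bottleneck 1, total now 37
augment #7: 3→8→1→4 bottleneck 15, total now 52
augment #8: 3→2→8→6→5→4 bottleneck 1, total now 53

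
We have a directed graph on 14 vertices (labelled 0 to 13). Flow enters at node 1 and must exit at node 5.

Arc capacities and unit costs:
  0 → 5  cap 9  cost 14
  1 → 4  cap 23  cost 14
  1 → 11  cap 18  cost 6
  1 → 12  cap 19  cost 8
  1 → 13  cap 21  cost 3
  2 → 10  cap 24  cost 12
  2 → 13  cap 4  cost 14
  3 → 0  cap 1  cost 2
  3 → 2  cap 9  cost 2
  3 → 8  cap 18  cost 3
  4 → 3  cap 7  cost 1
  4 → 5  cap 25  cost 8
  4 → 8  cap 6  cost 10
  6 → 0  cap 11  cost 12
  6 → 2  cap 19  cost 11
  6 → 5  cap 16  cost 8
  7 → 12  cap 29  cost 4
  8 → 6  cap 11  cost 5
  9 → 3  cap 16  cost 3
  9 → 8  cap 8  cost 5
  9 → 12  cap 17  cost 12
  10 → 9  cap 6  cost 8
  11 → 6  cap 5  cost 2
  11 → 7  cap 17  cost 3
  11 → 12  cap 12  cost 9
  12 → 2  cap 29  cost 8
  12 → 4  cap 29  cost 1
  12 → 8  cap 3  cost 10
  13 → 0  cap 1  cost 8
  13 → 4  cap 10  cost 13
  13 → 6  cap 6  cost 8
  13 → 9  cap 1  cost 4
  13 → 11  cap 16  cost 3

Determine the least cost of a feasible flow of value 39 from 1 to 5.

Minimum cost for 39 units: 730

shortest-cost path #1: 1→11→6→5 push 5 @ unit cost 16 (adds 80)
shortest-cost path #2: 1→12→4→5 push 19 @ unit cost 17 (adds 323)
shortest-cost path #3: 1→13→6→5 push 6 @ unit cost 19 (adds 114)
shortest-cost path #4: 1→4→5 push 6 @ unit cost 22 (adds 132)
shortest-cost path #5: 1→13→0→5 push 1 @ unit cost 25 (adds 25)
shortest-cost path #6: 1→13→9→8→6→5 push 1 @ unit cost 25 (adds 25)
shortest-cost path #7: 1→4→3→0→5 push 1 @ unit cost 31 (adds 31)
total cost = 730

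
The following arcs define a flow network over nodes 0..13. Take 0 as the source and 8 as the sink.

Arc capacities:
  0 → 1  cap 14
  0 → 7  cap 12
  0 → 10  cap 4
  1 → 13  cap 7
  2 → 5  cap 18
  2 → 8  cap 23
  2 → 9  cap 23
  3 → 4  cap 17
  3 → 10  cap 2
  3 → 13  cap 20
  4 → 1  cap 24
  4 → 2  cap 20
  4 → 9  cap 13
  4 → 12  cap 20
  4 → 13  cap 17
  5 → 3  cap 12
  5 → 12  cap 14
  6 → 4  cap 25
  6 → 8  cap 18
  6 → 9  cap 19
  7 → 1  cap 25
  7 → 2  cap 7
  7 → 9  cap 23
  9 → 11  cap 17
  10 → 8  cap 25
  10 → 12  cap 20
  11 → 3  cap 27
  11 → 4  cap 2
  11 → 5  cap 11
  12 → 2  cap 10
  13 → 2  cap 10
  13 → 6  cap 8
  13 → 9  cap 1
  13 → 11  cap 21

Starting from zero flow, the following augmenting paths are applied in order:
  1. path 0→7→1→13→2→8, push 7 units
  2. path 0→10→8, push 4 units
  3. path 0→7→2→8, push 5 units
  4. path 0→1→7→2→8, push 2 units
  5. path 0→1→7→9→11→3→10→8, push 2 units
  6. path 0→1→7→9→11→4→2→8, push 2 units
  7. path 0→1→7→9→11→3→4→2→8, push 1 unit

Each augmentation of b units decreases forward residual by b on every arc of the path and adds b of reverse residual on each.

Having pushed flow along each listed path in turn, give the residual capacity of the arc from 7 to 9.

after path 1 (0→7→1→13→2→8, push 7): res(7,9)=23
after path 2 (0→10→8, push 4): res(7,9)=23
after path 3 (0→7→2→8, push 5): res(7,9)=23
after path 4 (0→1→7→2→8, push 2): res(7,9)=23
after path 5 (0→1→7→9→11→3→10→8, push 2): res(7,9)=21
after path 6 (0→1→7→9→11→4→2→8, push 2): res(7,9)=19
after path 7 (0→1→7→9→11→3→4→2→8, push 1): res(7,9)=18

Residual capacity of (7,9): 18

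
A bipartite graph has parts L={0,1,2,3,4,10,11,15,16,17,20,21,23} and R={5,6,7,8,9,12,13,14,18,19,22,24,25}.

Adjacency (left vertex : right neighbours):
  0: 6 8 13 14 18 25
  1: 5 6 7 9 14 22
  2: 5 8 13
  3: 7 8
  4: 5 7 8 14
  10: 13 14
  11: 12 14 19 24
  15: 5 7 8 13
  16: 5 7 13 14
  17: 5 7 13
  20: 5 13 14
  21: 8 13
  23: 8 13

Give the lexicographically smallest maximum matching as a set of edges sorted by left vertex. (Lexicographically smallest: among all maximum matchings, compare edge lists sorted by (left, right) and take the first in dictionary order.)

Lex-smallest maximum matching: {(0,6), (1,9), (2,5), (3,7), (4,8), (10,13), (11,12), (16,14)}

|M| = 8 (so the lex-smallest maximum matching has 8 edges)
process left vertices in ascending order; for each, take the smallest-labelled available neighbour that still permits 8 edges overall, or leave it unmatched if none does
lex-smallest matching: {0-6, 1-9, 2-5, 3-7, 4-8, 10-13, 11-12, 16-14}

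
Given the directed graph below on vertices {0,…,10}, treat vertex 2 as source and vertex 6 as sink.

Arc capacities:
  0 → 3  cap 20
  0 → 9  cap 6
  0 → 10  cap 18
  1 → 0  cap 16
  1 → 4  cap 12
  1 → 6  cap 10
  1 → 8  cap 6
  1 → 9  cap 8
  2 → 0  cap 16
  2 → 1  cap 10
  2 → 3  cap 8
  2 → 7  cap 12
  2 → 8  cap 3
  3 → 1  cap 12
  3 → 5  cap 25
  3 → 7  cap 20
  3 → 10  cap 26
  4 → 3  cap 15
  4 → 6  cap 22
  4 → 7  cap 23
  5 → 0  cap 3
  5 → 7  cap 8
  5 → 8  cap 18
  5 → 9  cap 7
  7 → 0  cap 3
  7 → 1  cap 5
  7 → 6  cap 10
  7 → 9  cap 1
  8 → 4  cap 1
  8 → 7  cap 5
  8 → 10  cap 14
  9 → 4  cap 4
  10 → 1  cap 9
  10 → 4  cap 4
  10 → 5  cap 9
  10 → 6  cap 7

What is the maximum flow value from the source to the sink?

Maximum flow value: 48

augment #1: 2→1→6 bottleneck 10, total now 10
augment #2: 2→7→6 bottleneck 10, total now 20
augment #3: 2→0→10→6 bottleneck 7, total now 27
augment #4: 2→8→4→6 bottleneck 1, total now 28
augment #5: 2→0→9→4→6 bottleneck 4, total now 32
augment #6: 2→0→10→4→6 bottleneck 4, total now 36
augment #7: 2→3→1→4→6 bottleneck 8, total now 44
augment #8: 2→7→1→4→6 bottleneck 2, total now 46
augment #9: 2→0→3→1→4→6 bottleneck 1, total now 47
augment #10: 2→8→7→1→4→6 bottleneck 1, total now 48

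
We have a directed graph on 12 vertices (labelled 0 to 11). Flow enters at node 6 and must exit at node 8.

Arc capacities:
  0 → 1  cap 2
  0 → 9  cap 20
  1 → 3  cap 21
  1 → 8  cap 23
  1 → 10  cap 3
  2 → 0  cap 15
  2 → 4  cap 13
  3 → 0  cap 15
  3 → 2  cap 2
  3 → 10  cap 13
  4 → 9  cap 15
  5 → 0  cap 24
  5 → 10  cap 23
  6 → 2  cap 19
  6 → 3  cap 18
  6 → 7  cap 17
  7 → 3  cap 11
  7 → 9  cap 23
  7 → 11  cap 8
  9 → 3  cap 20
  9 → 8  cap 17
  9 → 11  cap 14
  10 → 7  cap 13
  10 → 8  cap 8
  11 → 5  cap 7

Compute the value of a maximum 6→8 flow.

augment #1: 6→3→10→8 bottleneck 8, total now 8
augment #2: 6→7→9→8 bottleneck 17, total now 25
augment #3: 6→2→0→1→8 bottleneck 2, total now 27

Maximum flow value: 27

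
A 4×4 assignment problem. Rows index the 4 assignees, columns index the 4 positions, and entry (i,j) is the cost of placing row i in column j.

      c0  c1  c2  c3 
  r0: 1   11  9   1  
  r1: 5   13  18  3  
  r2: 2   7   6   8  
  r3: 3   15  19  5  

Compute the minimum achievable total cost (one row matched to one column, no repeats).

Minimum assignment cost: 22

optimal assignment: row0→col2 (cost 9), row1→col3 (cost 3), row2→col1 (cost 7), row3→col0 (cost 3)
total = 9 + 3 + 7 + 3 = 22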